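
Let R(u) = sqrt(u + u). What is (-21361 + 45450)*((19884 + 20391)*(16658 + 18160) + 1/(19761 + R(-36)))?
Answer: 4396983170369509376293/130165731 - 48178*I*sqrt(2)/130165731 ≈ 3.378e+13 - 0.00052344*I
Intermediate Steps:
R(u) = sqrt(2)*sqrt(u) (R(u) = sqrt(2*u) = sqrt(2)*sqrt(u))
(-21361 + 45450)*((19884 + 20391)*(16658 + 18160) + 1/(19761 + R(-36))) = (-21361 + 45450)*((19884 + 20391)*(16658 + 18160) + 1/(19761 + sqrt(2)*sqrt(-36))) = 24089*(40275*34818 + 1/(19761 + sqrt(2)*(6*I))) = 24089*(1402294950 + 1/(19761 + 6*I*sqrt(2))) = 33779883050550 + 24089/(19761 + 6*I*sqrt(2))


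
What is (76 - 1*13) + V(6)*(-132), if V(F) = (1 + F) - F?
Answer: -69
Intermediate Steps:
V(F) = 1
(76 - 1*13) + V(6)*(-132) = (76 - 1*13) + 1*(-132) = (76 - 13) - 132 = 63 - 132 = -69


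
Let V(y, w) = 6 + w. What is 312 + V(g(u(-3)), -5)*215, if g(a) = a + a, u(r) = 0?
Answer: 527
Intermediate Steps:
g(a) = 2*a
312 + V(g(u(-3)), -5)*215 = 312 + (6 - 5)*215 = 312 + 1*215 = 312 + 215 = 527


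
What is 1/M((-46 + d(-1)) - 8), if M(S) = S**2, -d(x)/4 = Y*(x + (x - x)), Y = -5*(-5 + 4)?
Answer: 1/1156 ≈ 0.00086505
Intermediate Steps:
Y = 5 (Y = -5*(-1) = 5)
d(x) = -20*x (d(x) = -20*(x + (x - x)) = -20*(x + 0) = -20*x)
1/M((-46 + d(-1)) - 8) = 1/(((-46 - 20*(-1)) - 8)**2) = 1/(((-46 + 20) - 8)**2) = 1/((-26 - 8)**2) = 1/((-34)**2) = 1/1156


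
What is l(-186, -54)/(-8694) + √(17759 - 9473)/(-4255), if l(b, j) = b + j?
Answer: 40/1449 - √8286/4255 ≈ 0.0062122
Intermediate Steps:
l(-186, -54)/(-8694) + √(17759 - 9473)/(-4255) = (-186 - 54)/(-8694) + √(17759 - 9473)/(-4255) = -240*(-1/8694) + √8286*(-1/4255) = 40/1449 - √8286/4255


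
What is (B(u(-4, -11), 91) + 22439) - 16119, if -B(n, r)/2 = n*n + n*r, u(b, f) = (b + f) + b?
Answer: 9056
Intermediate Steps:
u(b, f) = f + 2*b
B(n, r) = -2*n² - 2*n*r (B(n, r) = -2*(n*n + n*r) = -2*(n² + n*r) = -2*n² - 2*n*r)
(B(u(-4, -11), 91) + 22439) - 16119 = (-2*(-11 + 2*(-4))*((-11 + 2*(-4)) + 91) + 22439) - 16119 = (-2*(-11 - 8)*((-11 - 8) + 91) + 22439) - 16119 = (-2*(-19)*(-19 + 91) + 22439) - 16119 = (-2*(-19)*72 + 22439) - 16119 = (2736 + 22439) - 16119 = 25175 - 16119 = 9056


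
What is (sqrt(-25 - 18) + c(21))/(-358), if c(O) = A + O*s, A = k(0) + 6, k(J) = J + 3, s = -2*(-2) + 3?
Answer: -78/179 - I*sqrt(43)/358 ≈ -0.43575 - 0.018317*I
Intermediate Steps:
s = 7 (s = 4 + 3 = 7)
k(J) = 3 + J
A = 9 (A = (3 + 0) + 6 = 3 + 6 = 9)
c(O) = 9 + 7*O (c(O) = 9 + O*7 = 9 + 7*O)
(sqrt(-25 - 18) + c(21))/(-358) = (sqrt(-25 - 18) + (9 + 7*21))/(-358) = (sqrt(-43) + (9 + 147))*(-1/358) = (I*sqrt(43) + 156)*(-1/358) = (156 + I*sqrt(43))*(-1/358) = -78/179 - I*sqrt(43)/358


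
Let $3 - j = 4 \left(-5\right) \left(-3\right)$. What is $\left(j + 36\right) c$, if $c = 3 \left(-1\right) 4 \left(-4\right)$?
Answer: $-1008$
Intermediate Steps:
$c = 48$ ($c = \left(-3\right) 4 \left(-4\right) = \left(-12\right) \left(-4\right) = 48$)
$j = -57$ ($j = 3 - 4 \left(-5\right) \left(-3\right) = 3 - \left(-20\right) \left(-3\right) = 3 - 60 = -57$)
$\left(j + 36\right) c = \left(-57 + 36\right) 48 = \left(-21\right) 48 = -1008$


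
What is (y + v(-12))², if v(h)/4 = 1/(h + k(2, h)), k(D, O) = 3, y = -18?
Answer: 27556/81 ≈ 340.20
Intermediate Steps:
v(h) = 4/(3 + h) (v(h) = 4/(h + 3) = 4/(3 + h))
(y + v(-12))² = (-18 + 4/(3 - 12))² = (-18 + 4/(-9))² = (-18 + 4*(-⅑))² = (-18 - 4/9)² = (-166/9)² = 27556/81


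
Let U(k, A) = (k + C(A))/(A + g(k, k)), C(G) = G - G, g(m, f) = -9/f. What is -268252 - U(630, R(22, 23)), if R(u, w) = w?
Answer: -431661568/1609 ≈ -2.6828e+5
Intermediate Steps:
C(G) = 0
U(k, A) = k/(A - 9/k) (U(k, A) = (k + 0)/(A - 9/k) = k/(A - 9/k))
-268252 - U(630, R(22, 23)) = -268252 - 630²/(-9 + 23*630) = -268252 - 396900/(-9 + 14490) = -268252 - 396900/14481 = -268252 - 1*44100/1609 = -268252 - 44100/1609 = -431661568/1609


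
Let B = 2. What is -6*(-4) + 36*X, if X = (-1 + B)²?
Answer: 60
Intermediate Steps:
X = 1 (X = (-1 + 2)² = 1² = 1)
-6*(-4) + 36*X = -6*(-4) + 36*1 = 24 + 36 = 60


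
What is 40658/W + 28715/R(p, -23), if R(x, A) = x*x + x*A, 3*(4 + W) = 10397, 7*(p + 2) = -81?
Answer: 3515693231/50512640 ≈ 69.600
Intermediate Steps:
p = -95/7 (p = -2 + (1/7)*(-81) = -2 - 81/7 = -95/7 ≈ -13.571)
W = 10385/3 (W = -4 + (1/3)*10397 = -4 + 10397/3 = 10385/3 ≈ 3461.7)
R(x, A) = x**2 + A*x
40658/W + 28715/R(p, -23) = 40658/(10385/3) + 28715/((-95*(-23 - 95/7)/7)) = 40658*(3/10385) + 28715/((-95/7*(-256/7))) = 121974/10385 + 28715/(24320/49) = 121974/10385 + 28715*(49/24320) = 121974/10385 + 281407/4864 = 3515693231/50512640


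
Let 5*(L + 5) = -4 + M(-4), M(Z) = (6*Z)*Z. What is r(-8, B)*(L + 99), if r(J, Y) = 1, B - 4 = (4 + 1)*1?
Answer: 562/5 ≈ 112.40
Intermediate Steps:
M(Z) = 6*Z²
B = 9 (B = 4 + (4 + 1)*1 = 4 + 5*1 = 4 + 5 = 9)
L = 67/5 (L = -5 + (-4 + 6*(-4)²)/5 = -5 + (-4 + 6*16)/5 = -5 + (-4 + 96)/5 = -5 + (⅕)*92 = -5 + 92/5 = 67/5 ≈ 13.400)
r(-8, B)*(L + 99) = 1*(67/5 + 99) = 1*(562/5) = 562/5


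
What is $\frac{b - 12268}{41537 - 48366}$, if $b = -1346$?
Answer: $\frac{13614}{6829} \approx 1.9936$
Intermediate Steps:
$\frac{b - 12268}{41537 - 48366} = \frac{-1346 - 12268}{41537 - 48366} = - \frac{13614}{-6829} = \left(-13614\right) \left(- \frac{1}{6829}\right) = \frac{13614}{6829}$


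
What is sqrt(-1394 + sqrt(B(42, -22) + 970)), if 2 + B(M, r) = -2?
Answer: sqrt(-1394 + sqrt(966)) ≈ 36.918*I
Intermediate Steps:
B(M, r) = -4 (B(M, r) = -2 - 2 = -4)
sqrt(-1394 + sqrt(B(42, -22) + 970)) = sqrt(-1394 + sqrt(-4 + 970)) = sqrt(-1394 + sqrt(966))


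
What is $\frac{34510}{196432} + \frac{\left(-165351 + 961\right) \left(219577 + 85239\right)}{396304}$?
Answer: $- \frac{18093637724185}{143100712} \approx -1.2644 \cdot 10^{5}$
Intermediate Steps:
$\frac{34510}{196432} + \frac{\left(-165351 + 961\right) \left(219577 + 85239\right)}{396304} = 34510 \cdot \frac{1}{196432} + \left(-164390\right) 304816 \cdot \frac{1}{396304} = \frac{17255}{98216} - \frac{184223170}{1457} = - \frac{18093637724185}{143100712}$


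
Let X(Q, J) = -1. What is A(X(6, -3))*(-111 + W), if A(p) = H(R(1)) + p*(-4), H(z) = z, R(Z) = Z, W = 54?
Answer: -285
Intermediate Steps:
A(p) = 1 - 4*p (A(p) = 1 + p*(-4) = 1 - 4*p)
A(X(6, -3))*(-111 + W) = (1 - 4*(-1))*(-111 + 54) = (1 + 4)*(-57) = 5*(-57) = -285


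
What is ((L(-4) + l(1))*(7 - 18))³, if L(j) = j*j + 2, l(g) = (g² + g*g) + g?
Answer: -12326391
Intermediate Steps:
l(g) = g + 2*g² (l(g) = (g² + g²) + g = 2*g² + g = g + 2*g²)
L(j) = 2 + j² (L(j) = j² + 2 = 2 + j²)
((L(-4) + l(1))*(7 - 18))³ = (((2 + (-4)²) + 1*(1 + 2*1))*(7 - 18))³ = (((2 + 16) + 1*(1 + 2))*(-11))³ = ((18 + 1*3)*(-11))³ = ((18 + 3)*(-11))³ = (21*(-11))³ = (-231)³ = -12326391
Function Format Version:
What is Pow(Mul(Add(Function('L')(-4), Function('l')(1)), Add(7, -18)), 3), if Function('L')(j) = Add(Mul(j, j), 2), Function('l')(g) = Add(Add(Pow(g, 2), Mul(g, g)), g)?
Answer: -12326391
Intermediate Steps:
Function('l')(g) = Add(g, Mul(2, Pow(g, 2))) (Function('l')(g) = Add(Add(Pow(g, 2), Pow(g, 2)), g) = Add(Mul(2, Pow(g, 2)), g) = Add(g, Mul(2, Pow(g, 2))))
Function('L')(j) = Add(2, Pow(j, 2)) (Function('L')(j) = Add(Pow(j, 2), 2) = Add(2, Pow(j, 2)))
Pow(Mul(Add(Function('L')(-4), Function('l')(1)), Add(7, -18)), 3) = Pow(Mul(Add(Add(2, Pow(-4, 2)), Mul(1, Add(1, Mul(2, 1)))), Add(7, -18)), 3) = Pow(Mul(Add(Add(2, 16), Mul(1, Add(1, 2))), -11), 3) = Pow(Mul(Add(18, Mul(1, 3)), -11), 3) = Pow(Mul(Add(18, 3), -11), 3) = Pow(Mul(21, -11), 3) = Pow(-231, 3) = -12326391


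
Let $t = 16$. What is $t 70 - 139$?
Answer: $981$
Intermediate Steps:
$t 70 - 139 = 16 \cdot 70 - 139 = 1120 - 139 = 981$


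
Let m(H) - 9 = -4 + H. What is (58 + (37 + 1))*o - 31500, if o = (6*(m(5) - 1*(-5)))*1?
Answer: -22860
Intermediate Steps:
m(H) = 5 + H (m(H) = 9 + (-4 + H) = 5 + H)
o = 90 (o = (6*((5 + 5) - 1*(-5)))*1 = (6*(10 + 5))*1 = (6*15)*1 = 90*1 = 90)
(58 + (37 + 1))*o - 31500 = (58 + (37 + 1))*90 - 31500 = (58 + 38)*90 - 31500 = 96*90 - 31500 = 8640 - 31500 = -22860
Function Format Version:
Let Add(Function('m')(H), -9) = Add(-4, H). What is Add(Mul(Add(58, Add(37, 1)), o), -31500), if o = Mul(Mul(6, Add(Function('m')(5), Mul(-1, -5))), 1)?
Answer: -22860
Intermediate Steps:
Function('m')(H) = Add(5, H) (Function('m')(H) = Add(9, Add(-4, H)) = Add(5, H))
o = 90 (o = Mul(Mul(6, Add(Add(5, 5), Mul(-1, -5))), 1) = Mul(Mul(6, Add(10, 5)), 1) = Mul(Mul(6, 15), 1) = Mul(90, 1) = 90)
Add(Mul(Add(58, Add(37, 1)), o), -31500) = Add(Mul(Add(58, Add(37, 1)), 90), -31500) = Add(Mul(Add(58, 38), 90), -31500) = Add(Mul(96, 90), -31500) = Add(8640, -31500) = -22860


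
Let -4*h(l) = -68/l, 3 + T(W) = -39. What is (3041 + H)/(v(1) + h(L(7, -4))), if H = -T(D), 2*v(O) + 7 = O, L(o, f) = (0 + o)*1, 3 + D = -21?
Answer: -21581/4 ≈ -5395.3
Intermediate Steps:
D = -24 (D = -3 - 21 = -24)
L(o, f) = o (L(o, f) = o*1 = o)
T(W) = -42 (T(W) = -3 - 39 = -42)
v(O) = -7/2 + O/2
h(l) = 17/l (h(l) = -(-17)/l = 17/l)
H = 42 (H = -1*(-42) = 42)
(3041 + H)/(v(1) + h(L(7, -4))) = (3041 + 42)/((-7/2 + (½)*1) + 17/7) = 3083/((-7/2 + ½) + 17*(⅐)) = 3083/(-3 + 17/7) = 3083/(-4/7) = 3083*(-7/4) = -21581/4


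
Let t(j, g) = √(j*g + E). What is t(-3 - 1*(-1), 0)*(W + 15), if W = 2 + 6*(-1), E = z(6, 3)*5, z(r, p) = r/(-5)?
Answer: 11*I*√6 ≈ 26.944*I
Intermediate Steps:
z(r, p) = -r/5 (z(r, p) = r*(-⅕) = -r/5)
E = -6 (E = -⅕*6*5 = -6/5*5 = -6)
t(j, g) = √(-6 + g*j) (t(j, g) = √(j*g - 6) = √(g*j - 6) = √(-6 + g*j))
W = -4 (W = 2 - 6 = -4)
t(-3 - 1*(-1), 0)*(W + 15) = √(-6 + 0*(-3 - 1*(-1)))*(-4 + 15) = √(-6 + 0*(-3 + 1))*11 = √(-6 + 0*(-2))*11 = √(-6 + 0)*11 = √(-6)*11 = (I*√6)*11 = 11*I*√6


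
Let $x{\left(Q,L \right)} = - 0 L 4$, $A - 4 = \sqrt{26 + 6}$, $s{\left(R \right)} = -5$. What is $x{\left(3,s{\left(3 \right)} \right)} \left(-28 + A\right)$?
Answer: $0$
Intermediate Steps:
$A = 4 + 4 \sqrt{2}$ ($A = 4 + \sqrt{26 + 6} = 4 + \sqrt{32} = 4 + 4 \sqrt{2} \approx 9.6569$)
$x{\left(Q,L \right)} = 0$ ($x{\left(Q,L \right)} = - 0 \cdot 4 = \left(-1\right) 0 = 0$)
$x{\left(3,s{\left(3 \right)} \right)} \left(-28 + A\right) = 0 \left(-28 + \left(4 + 4 \sqrt{2}\right)\right) = 0 \left(-24 + 4 \sqrt{2}\right) = 0$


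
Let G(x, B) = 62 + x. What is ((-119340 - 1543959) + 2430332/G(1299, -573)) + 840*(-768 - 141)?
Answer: -3300524767/1361 ≈ -2.4251e+6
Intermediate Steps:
((-119340 - 1543959) + 2430332/G(1299, -573)) + 840*(-768 - 141) = ((-119340 - 1543959) + 2430332/(62 + 1299)) + 840*(-768 - 141) = (-1663299 + 2430332/1361) + 840*(-909) = (-1663299 + 2430332*(1/1361)) - 763560 = (-1663299 + 2430332/1361) - 763560 = -2261319607/1361 - 763560 = -3300524767/1361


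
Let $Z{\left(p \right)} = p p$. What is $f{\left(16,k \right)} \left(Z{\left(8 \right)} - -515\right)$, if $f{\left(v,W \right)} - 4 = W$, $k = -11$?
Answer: $-4053$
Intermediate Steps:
$Z{\left(p \right)} = p^{2}$
$f{\left(v,W \right)} = 4 + W$
$f{\left(16,k \right)} \left(Z{\left(8 \right)} - -515\right) = \left(4 - 11\right) \left(8^{2} - -515\right) = - 7 \left(64 + 515\right) = \left(-7\right) 579 = -4053$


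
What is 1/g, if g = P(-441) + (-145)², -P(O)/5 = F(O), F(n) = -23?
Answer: 1/21140 ≈ 4.7304e-5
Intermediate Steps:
P(O) = 115 (P(O) = -5*(-23) = 115)
g = 21140 (g = 115 + (-145)² = 115 + 21025 = 21140)
1/g = 1/21140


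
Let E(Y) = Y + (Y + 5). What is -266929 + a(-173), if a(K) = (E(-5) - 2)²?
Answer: -266880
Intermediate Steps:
E(Y) = 5 + 2*Y (E(Y) = Y + (5 + Y) = 5 + 2*Y)
a(K) = 49 (a(K) = ((5 + 2*(-5)) - 2)² = ((5 - 10) - 2)² = (-5 - 2)² = (-7)² = 49)
-266929 + a(-173) = -266929 + 49 = -266880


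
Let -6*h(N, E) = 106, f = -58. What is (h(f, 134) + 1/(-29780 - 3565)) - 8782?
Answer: -293424886/33345 ≈ -8799.7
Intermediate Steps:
h(N, E) = -53/3 (h(N, E) = -⅙*106 = -53/3)
(h(f, 134) + 1/(-29780 - 3565)) - 8782 = (-53/3 + 1/(-29780 - 3565)) - 8782 = (-53/3 + 1/(-33345)) - 8782 = (-53/3 - 1/33345) - 8782 = -589096/33345 - 8782 = -293424886/33345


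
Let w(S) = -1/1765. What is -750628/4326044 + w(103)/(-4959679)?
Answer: -1642718119830284/9467367152120285 ≈ -0.17351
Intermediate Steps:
w(S) = -1/1765 (w(S) = -1*1/1765 = -1/1765)
-750628/4326044 + w(103)/(-4959679) = -750628/4326044 - 1/1765/(-4959679) = -750628*1/4326044 - 1/1765*(-1/4959679) = -187657/1081511 + 1/8753833435 = -1642718119830284/9467367152120285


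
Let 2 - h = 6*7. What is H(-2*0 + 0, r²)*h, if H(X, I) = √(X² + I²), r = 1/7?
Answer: -40/49 ≈ -0.81633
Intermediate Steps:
r = ⅐ ≈ 0.14286
h = -40 (h = 2 - 6*7 = 2 - 1*42 = 2 - 42 = -40)
H(X, I) = √(I² + X²)
H(-2*0 + 0, r²)*h = √(((⅐)²)² + (-2*0 + 0)²)*(-40) = √((1/49)² + (0 + 0)²)*(-40) = √(1/2401 + 0²)*(-40) = √(1/2401 + 0)*(-40) = √(1/2401)*(-40) = (1/49)*(-40) = -40/49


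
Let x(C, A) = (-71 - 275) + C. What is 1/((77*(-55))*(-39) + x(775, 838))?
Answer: 1/165594 ≈ 6.0389e-6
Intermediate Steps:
x(C, A) = -346 + C
1/((77*(-55))*(-39) + x(775, 838)) = 1/((77*(-55))*(-39) + (-346 + 775)) = 1/(-4235*(-39) + 429) = 1/(165165 + 429) = 1/165594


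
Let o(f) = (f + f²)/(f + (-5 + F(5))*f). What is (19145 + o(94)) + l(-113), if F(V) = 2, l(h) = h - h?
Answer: 38195/2 ≈ 19098.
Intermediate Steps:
l(h) = 0
o(f) = -(f + f²)/(2*f) (o(f) = (f + f²)/(f + (-5 + 2)*f) = (f + f²)/(f - 3*f) = (f + f²)/((-2*f)) = (f + f²)*(-1/(2*f)) = -(f + f²)/(2*f))
(19145 + o(94)) + l(-113) = (19145 + (-½ - ½*94)) + 0 = (19145 + (-½ - 47)) + 0 = (19145 - 95/2) + 0 = 38195/2 + 0 = 38195/2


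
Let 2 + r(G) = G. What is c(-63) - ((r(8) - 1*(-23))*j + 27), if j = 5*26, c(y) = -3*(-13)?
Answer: -3758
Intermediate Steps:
r(G) = -2 + G
c(y) = 39
j = 130
c(-63) - ((r(8) - 1*(-23))*j + 27) = 39 - (((-2 + 8) - 1*(-23))*130 + 27) = 39 - ((6 + 23)*130 + 27) = 39 - (29*130 + 27) = 39 - (3770 + 27) = 39 - 1*3797 = 39 - 3797 = -3758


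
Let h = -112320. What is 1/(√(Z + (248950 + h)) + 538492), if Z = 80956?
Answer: 269246/144986708239 - √217586/289973416478 ≈ 1.8554e-6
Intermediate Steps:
1/(√(Z + (248950 + h)) + 538492) = 1/(√(80956 + (248950 - 112320)) + 538492) = 1/(√(80956 + 136630) + 538492) = 1/(√217586 + 538492) = 1/(538492 + √217586)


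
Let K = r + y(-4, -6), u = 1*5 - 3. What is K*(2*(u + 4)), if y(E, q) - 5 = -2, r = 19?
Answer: 264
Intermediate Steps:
y(E, q) = 3 (y(E, q) = 5 - 2 = 3)
u = 2 (u = 5 - 3 = 2)
K = 22 (K = 19 + 3 = 22)
K*(2*(u + 4)) = 22*(2*(2 + 4)) = 22*(2*6) = 22*12 = 264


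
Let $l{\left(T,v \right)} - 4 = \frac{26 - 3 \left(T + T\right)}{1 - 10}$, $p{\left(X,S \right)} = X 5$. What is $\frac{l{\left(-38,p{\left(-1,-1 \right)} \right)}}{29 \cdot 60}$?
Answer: $- \frac{109}{7830} \approx -0.013921$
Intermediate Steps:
$p{\left(X,S \right)} = 5 X$
$l{\left(T,v \right)} = \frac{10}{9} + \frac{2 T}{3}$ ($l{\left(T,v \right)} = 4 + \frac{26 - 3 \left(T + T\right)}{1 - 10} = 4 + \frac{26 - 3 \cdot 2 T}{-9} = 4 + \left(26 - 6 T\right) \left(- \frac{1}{9}\right) = 4 + \left(- \frac{26}{9} + \frac{2 T}{3}\right) = \frac{10}{9} + \frac{2 T}{3}$)
$\frac{l{\left(-38,p{\left(-1,-1 \right)} \right)}}{29 \cdot 60} = \frac{\frac{10}{9} + \frac{2}{3} \left(-38\right)}{29 \cdot 60} = \frac{\frac{10}{9} - \frac{76}{3}}{1740} = \left(- \frac{218}{9}\right) \frac{1}{1740} = - \frac{109}{7830}$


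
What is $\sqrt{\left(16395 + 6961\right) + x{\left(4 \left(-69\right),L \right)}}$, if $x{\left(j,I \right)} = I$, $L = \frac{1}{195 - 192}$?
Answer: $\frac{\sqrt{210207}}{3} \approx 152.83$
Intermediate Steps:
$L = \frac{1}{3} \approx 0.33333$
$\sqrt{\left(16395 + 6961\right) + x{\left(4 \left(-69\right),L \right)}} = \sqrt{\left(16395 + 6961\right) + \frac{1}{3}} = \sqrt{23356 + \frac{1}{3}} = \sqrt{\frac{70069}{3}} = \frac{\sqrt{210207}}{3}$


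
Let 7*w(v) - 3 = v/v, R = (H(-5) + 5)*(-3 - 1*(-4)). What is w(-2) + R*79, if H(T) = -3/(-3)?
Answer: 3322/7 ≈ 474.57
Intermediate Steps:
H(T) = 1 (H(T) = -3*(-⅓) = 1)
R = 6 (R = (1 + 5)*(-3 - 1*(-4)) = 6*(-3 + 4) = 6*1 = 6)
w(v) = 4/7 (w(v) = 3/7 + (v/v)/7 = 3/7 + (⅐)*1 = 3/7 + ⅐ = 4/7)
w(-2) + R*79 = 4/7 + 6*79 = 4/7 + 474 = 3322/7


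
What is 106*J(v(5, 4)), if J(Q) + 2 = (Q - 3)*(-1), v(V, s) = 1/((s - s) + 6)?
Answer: 265/3 ≈ 88.333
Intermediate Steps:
v(V, s) = ⅙ (v(V, s) = 1/(0 + 6) = 1/6 = ⅙)
J(Q) = 1 - Q (J(Q) = -2 + (Q - 3)*(-1) = -2 + (-3 + Q)*(-1) = -2 + (3 - Q) = 1 - Q)
106*J(v(5, 4)) = 106*(1 - 1*⅙) = 106*(1 - ⅙) = 106*(⅚) = 265/3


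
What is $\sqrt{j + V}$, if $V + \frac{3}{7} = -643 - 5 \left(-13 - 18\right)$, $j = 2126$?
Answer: $\frac{\sqrt{80241}}{7} \approx 40.467$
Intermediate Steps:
$V = - \frac{3419}{7}$ ($V = - \frac{3}{7} - \left(643 + 5 \left(-13 - 18\right)\right) = - \frac{3}{7} - 488 = - \frac{3419}{7} \approx -488.43$)
$\sqrt{j + V} = \sqrt{2126 - \frac{3419}{7}} = \sqrt{\frac{11463}{7}} = \frac{\sqrt{80241}}{7}$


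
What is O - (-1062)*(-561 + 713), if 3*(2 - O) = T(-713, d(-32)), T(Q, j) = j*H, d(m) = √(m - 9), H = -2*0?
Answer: 161426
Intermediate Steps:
H = 0
d(m) = √(-9 + m)
T(Q, j) = 0 (T(Q, j) = j*0 = 0)
O = 2 (O = 2 - ⅓*0 = 2 + 0 = 2)
O - (-1062)*(-561 + 713) = 2 - (-1062)*(-561 + 713) = 2 - (-1062)*152 = 2 - 1*(-161424) = 2 + 161424 = 161426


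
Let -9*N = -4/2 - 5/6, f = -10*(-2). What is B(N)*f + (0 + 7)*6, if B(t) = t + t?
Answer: 1474/27 ≈ 54.593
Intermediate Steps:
f = 20
N = 17/54 (N = -(-4/2 - 5/6)/9 = -(-4*½ - 5*⅙)/9 = -(-2 - ⅚)/9 = -⅑*(-17/6) = 17/54 ≈ 0.31481)
B(t) = 2*t
B(N)*f + (0 + 7)*6 = (2*(17/54))*20 + (0 + 7)*6 = (17/27)*20 + 7*6 = 340/27 + 42 = 1474/27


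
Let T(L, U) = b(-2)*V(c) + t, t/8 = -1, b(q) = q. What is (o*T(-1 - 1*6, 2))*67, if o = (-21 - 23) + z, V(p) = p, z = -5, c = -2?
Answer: 13132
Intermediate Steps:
t = -8 (t = 8*(-1) = -8)
T(L, U) = -4 (T(L, U) = -2*(-2) - 8 = 4 - 8 = -4)
o = -49 (o = (-21 - 23) - 5 = -44 - 5 = -49)
(o*T(-1 - 1*6, 2))*67 = -49*(-4)*67 = 196*67 = 13132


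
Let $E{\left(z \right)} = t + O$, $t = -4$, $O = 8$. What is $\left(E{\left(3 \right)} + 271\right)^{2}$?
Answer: $75625$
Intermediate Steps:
$E{\left(z \right)} = 4$ ($E{\left(z \right)} = -4 + 8 = 4$)
$\left(E{\left(3 \right)} + 271\right)^{2} = \left(4 + 271\right)^{2} = 275^{2} = 75625$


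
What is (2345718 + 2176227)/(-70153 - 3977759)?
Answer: -1507315/1349304 ≈ -1.1171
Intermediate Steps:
(2345718 + 2176227)/(-70153 - 3977759) = 4521945/(-4047912) = 4521945*(-1/4047912) = -1507315/1349304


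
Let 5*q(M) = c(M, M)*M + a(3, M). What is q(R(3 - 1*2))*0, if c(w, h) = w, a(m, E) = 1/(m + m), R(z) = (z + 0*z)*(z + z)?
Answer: 0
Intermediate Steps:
R(z) = 2*z**2 (R(z) = (z + 0)*(2*z) = z*(2*z) = 2*z**2)
a(m, E) = 1/(2*m)
q(M) = 1/30 + M**2/5 (q(M) = (M*M + (1/2)/3)/5 = (M**2 + (1/2)*(1/3))/5 = (M**2 + 1/6)/5 = (1/6 + M**2)/5 = 1/30 + M**2/5)
q(R(3 - 1*2))*0 = (1/30 + (2*(3 - 1*2)**2)**2/5)*0 = (1/30 + (2*(3 - 2)**2)**2/5)*0 = (1/30 + (2*1**2)**2/5)*0 = (1/30 + (2*1)**2/5)*0 = (1/30 + (1/5)*2**2)*0 = (1/30 + (1/5)*4)*0 = (1/30 + 4/5)*0 = (5/6)*0 = 0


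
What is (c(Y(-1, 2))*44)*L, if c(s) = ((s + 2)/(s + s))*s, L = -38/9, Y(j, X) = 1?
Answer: -836/3 ≈ -278.67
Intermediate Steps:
L = -38/9 (L = -38*1/9 = -38/9 ≈ -4.2222)
c(s) = 1 + s/2 (c(s) = ((2 + s)/((2*s)))*s = ((2 + s)*(1/(2*s)))*s = ((2 + s)/(2*s))*s = 1 + s/2)
(c(Y(-1, 2))*44)*L = ((1 + (1/2)*1)*44)*(-38/9) = ((1 + 1/2)*44)*(-38/9) = ((3/2)*44)*(-38/9) = 66*(-38/9) = -836/3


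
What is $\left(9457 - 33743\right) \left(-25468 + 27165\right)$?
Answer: $-41213342$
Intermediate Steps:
$\left(9457 - 33743\right) \left(-25468 + 27165\right) = \left(-24286\right) 1697 = -41213342$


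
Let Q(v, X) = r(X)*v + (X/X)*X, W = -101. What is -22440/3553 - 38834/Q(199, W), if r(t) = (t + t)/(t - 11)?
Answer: -43052536/274417 ≈ -156.89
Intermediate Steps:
r(t) = 2*t/(-11 + t) (r(t) = (2*t)/(-11 + t) = 2*t/(-11 + t))
Q(v, X) = X + 2*X*v/(-11 + X) (Q(v, X) = (2*X/(-11 + X))*v + (X/X)*X = 2*X*v/(-11 + X) + 1*X = 2*X*v/(-11 + X) + X = X + 2*X*v/(-11 + X))
-22440/3553 - 38834/Q(199, W) = -22440/3553 - 38834*(-(-11 - 101)/(101*(-11 - 101 + 2*199))) = -22440*1/3553 - 38834*112/(101*(-11 - 101 + 398)) = -120/19 - 38834/((-101*(-1/112)*286)) = -120/19 - 38834/14443/56 = -120/19 - 38834*56/14443 = -120/19 - 2174704/14443 = -43052536/274417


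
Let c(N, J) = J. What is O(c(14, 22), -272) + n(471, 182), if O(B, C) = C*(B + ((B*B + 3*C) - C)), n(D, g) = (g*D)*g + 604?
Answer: 15612344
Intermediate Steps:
n(D, g) = 604 + D*g² (n(D, g) = (D*g)*g + 604 = D*g² + 604 = 604 + D*g²)
O(B, C) = C*(B + B² + 2*C) (O(B, C) = C*(B + ((B² + 3*C) - C)) = C*(B + (B² + 2*C)) = C*(B + B² + 2*C))
O(c(14, 22), -272) + n(471, 182) = -272*(22 + 22² + 2*(-272)) + (604 + 471*182²) = -272*(22 + 484 - 544) + (604 + 471*33124) = -272*(-38) + (604 + 15601404) = 10336 + 15602008 = 15612344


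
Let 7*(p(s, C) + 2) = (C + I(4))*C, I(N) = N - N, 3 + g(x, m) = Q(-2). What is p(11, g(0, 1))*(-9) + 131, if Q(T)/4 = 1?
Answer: 1034/7 ≈ 147.71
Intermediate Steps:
Q(T) = 4 (Q(T) = 4*1 = 4)
g(x, m) = 1 (g(x, m) = -3 + 4 = 1)
I(N) = 0
p(s, C) = -2 + C²/7 (p(s, C) = -2 + ((C + 0)*C)/7 = -2 + (C*C)/7 = -2 + C²/7)
p(11, g(0, 1))*(-9) + 131 = (-2 + (⅐)*1²)*(-9) + 131 = (-2 + (⅐)*1)*(-9) + 131 = (-2 + ⅐)*(-9) + 131 = -13/7*(-9) + 131 = 117/7 + 131 = 1034/7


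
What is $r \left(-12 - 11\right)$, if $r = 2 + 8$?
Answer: $-230$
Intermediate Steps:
$r = 10$
$r \left(-12 - 11\right) = 10 \left(-12 - 11\right) = 10 \left(-23\right) = -230$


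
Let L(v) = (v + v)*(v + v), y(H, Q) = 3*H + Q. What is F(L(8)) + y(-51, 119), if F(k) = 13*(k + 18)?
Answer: 3528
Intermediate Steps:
y(H, Q) = Q + 3*H
L(v) = 4*v² (L(v) = (2*v)*(2*v) = 4*v²)
F(k) = 234 + 13*k (F(k) = 13*(18 + k) = 234 + 13*k)
F(L(8)) + y(-51, 119) = (234 + 13*(4*8²)) + (119 + 3*(-51)) = (234 + 13*(4*64)) + (119 - 153) = (234 + 13*256) - 34 = (234 + 3328) - 34 = 3562 - 34 = 3528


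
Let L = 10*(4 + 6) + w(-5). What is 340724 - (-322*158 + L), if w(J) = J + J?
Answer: 391510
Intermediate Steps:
w(J) = 2*J
L = 90 (L = 10*(4 + 6) + 2*(-5) = 10*10 - 10 = 100 - 10 = 90)
340724 - (-322*158 + L) = 340724 - (-322*158 + 90) = 340724 - (-50876 + 90) = 340724 - 1*(-50786) = 340724 + 50786 = 391510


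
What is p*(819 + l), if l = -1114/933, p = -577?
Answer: -440258501/933 ≈ -4.7187e+5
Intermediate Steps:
l = -1114/933 (l = -1114*1/933 = -1114/933 ≈ -1.1940)
p*(819 + l) = -577*(819 - 1114/933) = -577*763013/933 = -440258501/933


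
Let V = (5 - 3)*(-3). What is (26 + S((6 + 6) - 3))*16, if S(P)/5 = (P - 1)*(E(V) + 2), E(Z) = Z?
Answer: -2144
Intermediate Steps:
V = -6 (V = 2*(-3) = -6)
S(P) = 20 - 20*P (S(P) = 5*((P - 1)*(-6 + 2)) = 5*((-1 + P)*(-4)) = 5*(4 - 4*P) = 20 - 20*P)
(26 + S((6 + 6) - 3))*16 = (26 + (20 - 20*((6 + 6) - 3)))*16 = (26 + (20 - 20*(12 - 3)))*16 = (26 + (20 - 20*9))*16 = (26 + (20 - 180))*16 = (26 - 160)*16 = -134*16 = -2144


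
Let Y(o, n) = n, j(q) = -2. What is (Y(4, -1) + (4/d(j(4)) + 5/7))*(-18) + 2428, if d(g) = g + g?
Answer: 17158/7 ≈ 2451.1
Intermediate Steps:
d(g) = 2*g
(Y(4, -1) + (4/d(j(4)) + 5/7))*(-18) + 2428 = (-1 + (4/((2*(-2))) + 5/7))*(-18) + 2428 = (-1 + (4/(-4) + 5*(1/7)))*(-18) + 2428 = (-1 + (4*(-1/4) + 5/7))*(-18) + 2428 = (-1 + (-1 + 5/7))*(-18) + 2428 = (-1 - 2/7)*(-18) + 2428 = -9/7*(-18) + 2428 = 162/7 + 2428 = 17158/7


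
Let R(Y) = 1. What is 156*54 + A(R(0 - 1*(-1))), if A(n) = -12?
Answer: 8412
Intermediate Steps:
156*54 + A(R(0 - 1*(-1))) = 156*54 - 12 = 8424 - 12 = 8412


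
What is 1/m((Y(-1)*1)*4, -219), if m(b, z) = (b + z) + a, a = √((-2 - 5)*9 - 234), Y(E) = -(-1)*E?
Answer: -223/50026 - 3*I*√33/50026 ≈ -0.0044577 - 0.00034449*I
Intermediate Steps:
Y(E) = E
a = 3*I*√33 (a = √(-7*9 - 234) = √(-63 - 234) = √(-297) = 3*I*√33 ≈ 17.234*I)
m(b, z) = b + z + 3*I*√33 (m(b, z) = (b + z) + 3*I*√33 = b + z + 3*I*√33)
1/m((Y(-1)*1)*4, -219) = 1/(-1*1*4 - 219 + 3*I*√33) = 1/(-1*4 - 219 + 3*I*√33) = 1/(-4 - 219 + 3*I*√33) = 1/(-223 + 3*I*√33)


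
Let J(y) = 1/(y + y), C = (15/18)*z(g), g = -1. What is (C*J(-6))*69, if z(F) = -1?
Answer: 115/24 ≈ 4.7917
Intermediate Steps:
C = -⅚ (C = (15/18)*(-1) = (15*(1/18))*(-1) = (⅚)*(-1) = -⅚ ≈ -0.83333)
J(y) = 1/(2*y)
(C*J(-6))*69 = -5/(12*(-6))*69 = -5*(-1)/(12*6)*69 = -⅚*(-1/12)*69 = (5/72)*69 = 115/24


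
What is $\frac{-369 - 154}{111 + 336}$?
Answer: $- \frac{523}{447} \approx -1.17$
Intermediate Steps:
$\frac{-369 - 154}{111 + 336} = - \frac{523}{447}$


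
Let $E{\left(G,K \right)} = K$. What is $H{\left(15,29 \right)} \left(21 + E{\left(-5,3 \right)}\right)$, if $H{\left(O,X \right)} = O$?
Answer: $360$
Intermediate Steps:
$H{\left(15,29 \right)} \left(21 + E{\left(-5,3 \right)}\right) = 15 \left(21 + 3\right) = 15 \cdot 24 = 360$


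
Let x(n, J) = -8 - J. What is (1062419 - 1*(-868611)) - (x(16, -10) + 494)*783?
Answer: 1542662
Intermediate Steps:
(1062419 - 1*(-868611)) - (x(16, -10) + 494)*783 = (1062419 - 1*(-868611)) - ((-8 - 1*(-10)) + 494)*783 = (1062419 + 868611) - ((-8 + 10) + 494)*783 = 1931030 - (2 + 494)*783 = 1931030 - 496*783 = 1931030 - 1*388368 = 1931030 - 388368 = 1542662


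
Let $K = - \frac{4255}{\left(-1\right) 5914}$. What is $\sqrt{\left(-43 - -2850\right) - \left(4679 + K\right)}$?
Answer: $\frac{i \sqrt{65499105382}}{5914} \approx 43.275 i$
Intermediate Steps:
$K = \frac{4255}{5914}$ ($K = - \frac{4255}{-5914} = \left(-4255\right) \left(- \frac{1}{5914}\right) = \frac{4255}{5914} \approx 0.71948$)
$\sqrt{\left(-43 - -2850\right) - \left(4679 + K\right)} = \sqrt{\left(-43 - -2850\right) - \frac{27675861}{5914}} = \sqrt{\left(-43 + 2850\right) - \frac{27675861}{5914}} = \sqrt{2807 - \frac{27675861}{5914}} = \sqrt{- \frac{11075263}{5914}} = \frac{i \sqrt{65499105382}}{5914}$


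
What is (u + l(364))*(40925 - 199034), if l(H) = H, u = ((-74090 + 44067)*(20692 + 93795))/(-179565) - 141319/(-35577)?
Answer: -2189590916493714832/709820445 ≈ -3.0847e+9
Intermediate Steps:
u = 40770725769404/2129461335 (u = -30023*114487*(-1/179565) - 141319*(-1/35577) = -3437243201*(-1/179565) + 141319/35577 = 3437243201/179565 + 141319/35577 = 40770725769404/2129461335 ≈ 19146.)
(u + l(364))*(40925 - 199034) = (40770725769404/2129461335 + 364)*(40925 - 199034) = (41545849695344/2129461335)*(-158109) = -2189590916493714832/709820445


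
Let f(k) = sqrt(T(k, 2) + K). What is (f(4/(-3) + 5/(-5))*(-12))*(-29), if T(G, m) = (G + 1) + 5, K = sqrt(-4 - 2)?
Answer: 116*sqrt(33 + 9*I*sqrt(6)) ≈ 699.31 + 212.1*I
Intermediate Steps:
K = I*sqrt(6) (K = sqrt(-6) = I*sqrt(6) ≈ 2.4495*I)
T(G, m) = 6 + G (T(G, m) = (1 + G) + 5 = 6 + G)
f(k) = sqrt(6 + k + I*sqrt(6)) (f(k) = sqrt((6 + k) + I*sqrt(6)) = sqrt(6 + k + I*sqrt(6)))
(f(4/(-3) + 5/(-5))*(-12))*(-29) = (sqrt(6 + (4/(-3) + 5/(-5)) + I*sqrt(6))*(-12))*(-29) = (sqrt(6 + (4*(-1/3) + 5*(-1/5)) + I*sqrt(6))*(-12))*(-29) = (sqrt(6 + (-4/3 - 1) + I*sqrt(6))*(-12))*(-29) = (sqrt(6 - 7/3 + I*sqrt(6))*(-12))*(-29) = (sqrt(11/3 + I*sqrt(6))*(-12))*(-29) = -12*sqrt(11/3 + I*sqrt(6))*(-29) = 348*sqrt(11/3 + I*sqrt(6))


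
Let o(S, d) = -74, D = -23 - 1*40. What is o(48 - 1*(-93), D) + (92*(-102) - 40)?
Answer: -9498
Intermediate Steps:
D = -63 (D = -23 - 40 = -63)
o(48 - 1*(-93), D) + (92*(-102) - 40) = -74 + (92*(-102) - 40) = -74 + (-9384 - 40) = -74 - 9424 = -9498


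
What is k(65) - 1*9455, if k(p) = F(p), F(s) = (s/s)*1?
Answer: -9454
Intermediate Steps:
F(s) = 1 (F(s) = 1*1 = 1)
k(p) = 1
k(65) - 1*9455 = 1 - 1*9455 = 1 - 9455 = -9454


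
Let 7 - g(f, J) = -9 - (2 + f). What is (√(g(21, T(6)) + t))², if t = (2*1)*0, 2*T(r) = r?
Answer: 39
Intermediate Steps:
T(r) = r/2
g(f, J) = 18 + f (g(f, J) = 7 - (-9 - (2 + f)) = 7 - (-9 + (-2 - f)) = 7 - (-11 - f) = 7 + (11 + f) = 18 + f)
t = 0 (t = 2*0 = 0)
(√(g(21, T(6)) + t))² = (√((18 + 21) + 0))² = (√(39 + 0))² = (√39)² = 39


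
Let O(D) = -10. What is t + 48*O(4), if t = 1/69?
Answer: -33119/69 ≈ -479.99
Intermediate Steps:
t = 1/69 ≈ 0.014493
t + 48*O(4) = 1/69 + 48*(-10) = 1/69 - 480 = -33119/69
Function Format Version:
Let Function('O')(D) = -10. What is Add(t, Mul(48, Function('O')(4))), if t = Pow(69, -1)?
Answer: Rational(-33119, 69) ≈ -479.99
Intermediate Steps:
t = Rational(1, 69) ≈ 0.014493
Add(t, Mul(48, Function('O')(4))) = Add(Rational(1, 69), Mul(48, -10)) = Add(Rational(1, 69), -480) = Rational(-33119, 69)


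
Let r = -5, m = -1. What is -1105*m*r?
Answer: -5525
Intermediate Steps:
-1105*m*r = -(-1105)*(-5) = -1105*5 = -5525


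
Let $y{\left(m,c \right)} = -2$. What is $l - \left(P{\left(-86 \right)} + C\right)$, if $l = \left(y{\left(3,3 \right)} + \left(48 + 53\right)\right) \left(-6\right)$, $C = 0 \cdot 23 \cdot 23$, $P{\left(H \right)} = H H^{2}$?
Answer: $635462$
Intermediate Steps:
$P{\left(H \right)} = H^{3}$
$C = 0$ ($C = 0 \cdot 23 = 0$)
$l = -594$ ($l = \left(-2 + \left(48 + 53\right)\right) \left(-6\right) = \left(-2 + 101\right) \left(-6\right) = 99 \left(-6\right) = -594$)
$l - \left(P{\left(-86 \right)} + C\right) = -594 - \left(\left(-86\right)^{3} + 0\right) = -594 - \left(-636056 + 0\right) = -594 - -636056 = -594 + 636056 = 635462$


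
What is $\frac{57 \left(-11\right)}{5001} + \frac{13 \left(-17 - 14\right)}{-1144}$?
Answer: $\frac{33285}{146696} \approx 0.2269$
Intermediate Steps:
$\frac{57 \left(-11\right)}{5001} + \frac{13 \left(-17 - 14\right)}{-1144} = \left(-627\right) \frac{1}{5001} + 13 \left(-31\right) \left(- \frac{1}{1144}\right) = - \frac{209}{1667} - - \frac{31}{88} = - \frac{209}{1667} + \frac{31}{88} = \frac{33285}{146696}$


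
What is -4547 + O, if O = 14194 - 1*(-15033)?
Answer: 24680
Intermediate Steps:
O = 29227 (O = 14194 + 15033 = 29227)
-4547 + O = -4547 + 29227 = 24680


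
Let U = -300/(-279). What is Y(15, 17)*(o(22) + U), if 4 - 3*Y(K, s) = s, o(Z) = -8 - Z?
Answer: 34970/279 ≈ 125.34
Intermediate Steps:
U = 100/93 (U = -300*(-1/279) = 100/93 ≈ 1.0753)
Y(K, s) = 4/3 - s/3
Y(15, 17)*(o(22) + U) = (4/3 - 1/3*17)*((-8 - 1*22) + 100/93) = (4/3 - 17/3)*((-8 - 22) + 100/93) = -13*(-30 + 100/93)/3 = -13/3*(-2690/93) = 34970/279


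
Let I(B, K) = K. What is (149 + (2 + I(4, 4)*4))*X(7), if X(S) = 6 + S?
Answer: 2171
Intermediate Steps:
(149 + (2 + I(4, 4)*4))*X(7) = (149 + (2 + 4*4))*(6 + 7) = (149 + (2 + 16))*13 = (149 + 18)*13 = 167*13 = 2171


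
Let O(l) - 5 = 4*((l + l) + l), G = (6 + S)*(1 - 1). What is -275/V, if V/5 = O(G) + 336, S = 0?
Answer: -5/31 ≈ -0.16129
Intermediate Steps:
G = 0 (G = (6 + 0)*(1 - 1) = 6*0 = 0)
O(l) = 5 + 12*l (O(l) = 5 + 4*((l + l) + l) = 5 + 4*(2*l + l) = 5 + 4*(3*l) = 5 + 12*l)
V = 1705 (V = 5*((5 + 12*0) + 336) = 5*((5 + 0) + 336) = 5*(5 + 336) = 5*341 = 1705)
-275/V = -275/1705 = -275*1/1705 = -5/31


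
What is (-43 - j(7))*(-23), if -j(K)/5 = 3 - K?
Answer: 1449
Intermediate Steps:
j(K) = -15 + 5*K (j(K) = -5*(3 - K) = -15 + 5*K)
(-43 - j(7))*(-23) = (-43 - (-15 + 5*7))*(-23) = (-43 - (-15 + 35))*(-23) = (-43 - 1*20)*(-23) = (-43 - 20)*(-23) = -63*(-23) = 1449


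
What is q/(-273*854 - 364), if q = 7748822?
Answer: -3874411/116753 ≈ -33.185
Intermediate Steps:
q/(-273*854 - 364) = 7748822/(-273*854 - 364) = 7748822/(-233142 - 364) = 7748822/(-233506) = 7748822*(-1/233506) = -3874411/116753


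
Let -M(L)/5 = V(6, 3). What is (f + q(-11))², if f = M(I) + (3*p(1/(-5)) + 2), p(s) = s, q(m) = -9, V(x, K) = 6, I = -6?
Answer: 35344/25 ≈ 1413.8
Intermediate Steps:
M(L) = -30 (M(L) = -5*6 = -30)
f = -143/5 (f = -30 + (3/(-5) + 2) = -30 + (3*(-⅕) + 2) = -30 + (-⅗ + 2) = -30 + 7/5 = -143/5 ≈ -28.600)
(f + q(-11))² = (-143/5 - 9)² = (-188/5)² = 35344/25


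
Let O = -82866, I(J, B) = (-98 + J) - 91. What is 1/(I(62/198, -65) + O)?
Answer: -99/8222414 ≈ -1.2040e-5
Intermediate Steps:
I(J, B) = -189 + J
1/(I(62/198, -65) + O) = 1/((-189 + 62/198) - 82866) = 1/((-189 + 62*(1/198)) - 82866) = 1/((-189 + 31/99) - 82866) = 1/(-18680/99 - 82866) = 1/(-8222414/99) = -99/8222414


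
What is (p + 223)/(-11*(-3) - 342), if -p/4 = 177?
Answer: 485/309 ≈ 1.5696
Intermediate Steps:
p = -708 (p = -4*177 = -708)
(p + 223)/(-11*(-3) - 342) = (-708 + 223)/(-11*(-3) - 342) = -485/(33 - 342) = -485/(-309) = -485*(-1/309) = 485/309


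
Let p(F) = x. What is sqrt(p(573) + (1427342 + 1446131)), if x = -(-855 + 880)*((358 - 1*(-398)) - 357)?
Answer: sqrt(2863498) ≈ 1692.2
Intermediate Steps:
x = -9975 (x = -25*((358 + 398) - 357) = -25*(756 - 357) = -25*399 = -1*9975 = -9975)
p(F) = -9975
sqrt(p(573) + (1427342 + 1446131)) = sqrt(-9975 + (1427342 + 1446131)) = sqrt(-9975 + 2873473) = sqrt(2863498)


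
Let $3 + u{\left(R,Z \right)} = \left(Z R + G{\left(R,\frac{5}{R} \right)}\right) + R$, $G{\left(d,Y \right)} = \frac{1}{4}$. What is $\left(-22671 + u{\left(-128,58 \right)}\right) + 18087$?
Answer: $- \frac{48555}{4} \approx -12139.0$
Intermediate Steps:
$G{\left(d,Y \right)} = \frac{1}{4}$
$u{\left(R,Z \right)} = - \frac{11}{4} + R + R Z$ ($u{\left(R,Z \right)} = -3 + \left(\left(Z R + \frac{1}{4}\right) + R\right) = -3 + \left(\left(R Z + \frac{1}{4}\right) + R\right) = -3 + \left(\left(\frac{1}{4} + R Z\right) + R\right) = -3 + \left(\frac{1}{4} + R + R Z\right) = - \frac{11}{4} + R + R Z$)
$\left(-22671 + u{\left(-128,58 \right)}\right) + 18087 = \left(-22671 - \frac{30219}{4}\right) + 18087 = - \frac{120903}{4} + 18087 = - \frac{48555}{4}$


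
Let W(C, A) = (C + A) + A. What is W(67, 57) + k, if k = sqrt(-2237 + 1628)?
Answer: 181 + I*sqrt(609) ≈ 181.0 + 24.678*I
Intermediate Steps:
W(C, A) = C + 2*A (W(C, A) = (A + C) + A = C + 2*A)
k = I*sqrt(609) (k = sqrt(-609) = I*sqrt(609) ≈ 24.678*I)
W(67, 57) + k = (67 + 2*57) + I*sqrt(609) = (67 + 114) + I*sqrt(609) = 181 + I*sqrt(609)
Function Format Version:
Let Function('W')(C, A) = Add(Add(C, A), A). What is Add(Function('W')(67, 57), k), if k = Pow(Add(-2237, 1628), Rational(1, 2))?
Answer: Add(181, Mul(I, Pow(609, Rational(1, 2)))) ≈ Add(181.00, Mul(24.678, I))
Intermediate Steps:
Function('W')(C, A) = Add(C, Mul(2, A)) (Function('W')(C, A) = Add(Add(A, C), A) = Add(C, Mul(2, A)))
k = Mul(I, Pow(609, Rational(1, 2))) (k = Pow(-609, Rational(1, 2)) = Mul(I, Pow(609, Rational(1, 2))) ≈ Mul(24.678, I))
Add(Function('W')(67, 57), k) = Add(Add(67, Mul(2, 57)), Mul(I, Pow(609, Rational(1, 2)))) = Add(Add(67, 114), Mul(I, Pow(609, Rational(1, 2)))) = Add(181, Mul(I, Pow(609, Rational(1, 2))))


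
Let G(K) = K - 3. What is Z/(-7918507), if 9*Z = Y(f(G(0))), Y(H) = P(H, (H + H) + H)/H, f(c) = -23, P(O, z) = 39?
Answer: 13/546376983 ≈ 2.3793e-8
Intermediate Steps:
G(K) = -3 + K
Y(H) = 39/H
Z = -13/69 (Z = (39/(-23))/9 = (39*(-1/23))/9 = (1/9)*(-39/23) = -13/69 ≈ -0.18841)
Z/(-7918507) = -13/69/(-7918507) = -13/69*(-1/7918507) = 13/546376983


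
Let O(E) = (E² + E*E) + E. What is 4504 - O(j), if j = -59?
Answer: -2399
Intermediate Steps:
O(E) = E + 2*E² (O(E) = (E² + E²) + E = 2*E² + E = E + 2*E²)
4504 - O(j) = 4504 - (-59)*(1 + 2*(-59)) = 4504 - (-59)*(1 - 118) = 4504 - (-59)*(-117) = 4504 - 1*6903 = 4504 - 6903 = -2399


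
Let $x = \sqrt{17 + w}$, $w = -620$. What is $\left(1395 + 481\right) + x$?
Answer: $1876 + 3 i \sqrt{67} \approx 1876.0 + 24.556 i$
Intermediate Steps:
$x = 3 i \sqrt{67}$ ($x = \sqrt{17 - 620} = \sqrt{-603} = 3 i \sqrt{67} \approx 24.556 i$)
$\left(1395 + 481\right) + x = \left(1395 + 481\right) + 3 i \sqrt{67} = 1876 + 3 i \sqrt{67}$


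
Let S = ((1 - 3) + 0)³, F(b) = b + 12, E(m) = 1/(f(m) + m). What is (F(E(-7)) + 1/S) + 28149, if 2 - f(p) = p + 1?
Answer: 225295/8 ≈ 28162.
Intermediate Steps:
f(p) = 1 - p (f(p) = 2 - (p + 1) = 2 - (1 + p) = 2 + (-1 - p) = 1 - p)
E(m) = 1 (E(m) = 1/((1 - m) + m) = 1/1 = 1)
F(b) = 12 + b
S = -8 (S = (-2 + 0)³ = (-2)³ = -8)
(F(E(-7)) + 1/S) + 28149 = ((12 + 1) + 1/(-8)) + 28149 = (13 - ⅛) + 28149 = 103/8 + 28149 = 225295/8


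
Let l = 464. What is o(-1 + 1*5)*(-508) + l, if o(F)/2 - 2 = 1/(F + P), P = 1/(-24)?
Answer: -173344/95 ≈ -1824.7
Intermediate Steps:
P = -1/24 ≈ -0.041667
o(F) = 4 + 2/(-1/24 + F) (o(F) = 4 + 2/(F - 1/24) = 4 + 2/(-1/24 + F))
o(-1 + 1*5)*(-508) + l = (4*(11 + 24*(-1 + 1*5))/(-1 + 24*(-1 + 1*5)))*(-508) + 464 = (4*(11 + 24*(-1 + 5))/(-1 + 24*(-1 + 5)))*(-508) + 464 = (4*(11 + 24*4)/(-1 + 24*4))*(-508) + 464 = (4*(11 + 96)/(-1 + 96))*(-508) + 464 = (4*107/95)*(-508) + 464 = (4*(1/95)*107)*(-508) + 464 = (428/95)*(-508) + 464 = -217424/95 + 464 = -173344/95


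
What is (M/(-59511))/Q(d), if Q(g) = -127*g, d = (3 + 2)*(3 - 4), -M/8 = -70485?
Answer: -296/19837 ≈ -0.014922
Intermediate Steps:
M = 563880 (M = -8*(-70485) = 563880)
d = -5 (d = 5*(-1) = -5)
(M/(-59511))/Q(d) = (563880/(-59511))/((-127*(-5))) = (563880*(-1/59511))/635 = -187960/19837*1/635 = -296/19837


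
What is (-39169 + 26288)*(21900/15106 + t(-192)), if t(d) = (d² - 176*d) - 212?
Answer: -6853651402642/7553 ≈ -9.0741e+8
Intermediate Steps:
t(d) = -212 + d² - 176*d
(-39169 + 26288)*(21900/15106 + t(-192)) = (-39169 + 26288)*(21900/15106 + (-212 + (-192)² - 176*(-192))) = -12881*(21900*(1/15106) + (-212 + 36864 + 33792)) = -12881*(10950/7553 + 70444) = -12881*532074482/7553 = -6853651402642/7553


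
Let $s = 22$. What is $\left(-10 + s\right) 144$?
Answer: $1728$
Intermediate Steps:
$\left(-10 + s\right) 144 = \left(-10 + 22\right) 144 = 12 \cdot 144 = 1728$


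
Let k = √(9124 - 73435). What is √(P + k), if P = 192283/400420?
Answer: √(19248489715 + 40084044100*I*√64311)/200210 ≈ 11.271 + 11.25*I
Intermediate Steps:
P = 192283/400420 (P = 192283*(1/400420) = 192283/400420 ≈ 0.48020)
k = I*√64311 (k = √(-64311) = I*√64311 ≈ 253.6*I)
√(P + k) = √(192283/400420 + I*√64311)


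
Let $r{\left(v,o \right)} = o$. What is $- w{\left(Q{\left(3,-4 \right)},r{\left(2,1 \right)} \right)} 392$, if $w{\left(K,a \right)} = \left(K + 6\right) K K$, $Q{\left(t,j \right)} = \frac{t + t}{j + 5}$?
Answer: $-169344$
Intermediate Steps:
$Q{\left(t,j \right)} = \frac{2 t}{5 + j}$
$w{\left(K,a \right)} = K^{2} \left(6 + K\right)$ ($w{\left(K,a \right)} = \left(6 + K\right) K K = K \left(6 + K\right) K = K^{2} \left(6 + K\right)$)
$- w{\left(Q{\left(3,-4 \right)},r{\left(2,1 \right)} \right)} 392 = - \left(2 \cdot 3 \frac{1}{5 - 4}\right)^{2} \left(6 + 2 \cdot 3 \frac{1}{5 - 4}\right) 392 = - \left(2 \cdot 3 \cdot 1^{-1}\right)^{2} \left(6 + 2 \cdot 3 \cdot 1^{-1}\right) 392 = - \left(2 \cdot 3 \cdot 1\right)^{2} \left(6 + 2 \cdot 3 \cdot 1\right) 392 = - 6^{2} \left(6 + 6\right) 392 = - 36 \cdot 12 \cdot 392 = \left(-1\right) 432 \cdot 392 = \left(-432\right) 392 = -169344$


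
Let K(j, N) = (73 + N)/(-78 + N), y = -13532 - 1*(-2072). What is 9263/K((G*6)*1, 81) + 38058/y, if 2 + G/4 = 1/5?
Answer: 13025042/73535 ≈ 177.13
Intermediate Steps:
y = -11460 (y = -13532 + 2072 = -11460)
G = -36/5 (G = -8 + 4/5 = -8 + 4*(⅕) = -8 + ⅘ = -36/5 ≈ -7.2000)
K(j, N) = (73 + N)/(-78 + N)
9263/K((G*6)*1, 81) + 38058/y = 9263/(((73 + 81)/(-78 + 81))) + 38058/(-11460) = 9263/((154/3)) + 38058*(-1/11460) = 9263/(((⅓)*154)) - 6343/1910 = 9263/(154/3) - 6343/1910 = 9263*(3/154) - 6343/1910 = 27789/154 - 6343/1910 = 13025042/73535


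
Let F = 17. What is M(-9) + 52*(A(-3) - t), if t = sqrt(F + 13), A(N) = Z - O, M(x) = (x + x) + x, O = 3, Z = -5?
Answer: -443 - 52*sqrt(30) ≈ -727.82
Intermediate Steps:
M(x) = 3*x (M(x) = 2*x + x = 3*x)
A(N) = -8 (A(N) = -5 - 1*3 = -5 - 3 = -8)
t = sqrt(30) (t = sqrt(17 + 13) = sqrt(30) ≈ 5.4772)
M(-9) + 52*(A(-3) - t) = 3*(-9) + 52*(-8 - sqrt(30)) = -27 + (-416 - 52*sqrt(30)) = -443 - 52*sqrt(30)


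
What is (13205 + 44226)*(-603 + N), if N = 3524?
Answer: 167755951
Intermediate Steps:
(13205 + 44226)*(-603 + N) = (13205 + 44226)*(-603 + 3524) = 57431*2921 = 167755951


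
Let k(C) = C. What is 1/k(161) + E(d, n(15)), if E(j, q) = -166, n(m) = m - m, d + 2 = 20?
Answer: -26725/161 ≈ -165.99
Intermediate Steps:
d = 18 (d = -2 + 20 = 18)
n(m) = 0
1/k(161) + E(d, n(15)) = 1/161 - 166 = -26725/161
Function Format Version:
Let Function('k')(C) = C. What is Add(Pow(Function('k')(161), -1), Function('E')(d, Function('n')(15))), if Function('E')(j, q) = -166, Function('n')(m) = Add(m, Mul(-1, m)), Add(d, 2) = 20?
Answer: Rational(-26725, 161) ≈ -165.99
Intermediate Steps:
d = 18 (d = Add(-2, 20) = 18)
Function('n')(m) = 0
Add(Pow(Function('k')(161), -1), Function('E')(d, Function('n')(15))) = Add(Pow(161, -1), -166) = Add(Rational(1, 161), -166) = Rational(-26725, 161)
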